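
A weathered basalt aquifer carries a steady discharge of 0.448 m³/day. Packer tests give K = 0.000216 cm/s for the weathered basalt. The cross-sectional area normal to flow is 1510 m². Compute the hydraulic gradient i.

0.00159

Convert K: 0.000216 cm/s × 864 = 0.1866 m/day.
From Q = K·A·i, i = Q / (K·A) = 0.448 / (0.1866 × 1510) = 0.001590.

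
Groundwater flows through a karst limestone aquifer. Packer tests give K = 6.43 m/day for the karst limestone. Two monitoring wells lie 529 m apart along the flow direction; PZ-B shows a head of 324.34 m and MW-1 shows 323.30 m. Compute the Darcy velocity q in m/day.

0.0126

Hydraulic gradient i = (324.34 − 323.30) / 529 = 1.04 / 529 = 0.001966.
Specific discharge q = K · i = 6.430 × 0.001966 = 0.01264 m/day.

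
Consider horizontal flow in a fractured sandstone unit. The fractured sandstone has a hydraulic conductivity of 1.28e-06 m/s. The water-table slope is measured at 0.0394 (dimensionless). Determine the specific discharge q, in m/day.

0.00436

Convert K: 1.28e-06 m/s × 86400 = 0.1106 m/day.
Hydraulic gradient i = 0.0394.
Specific discharge q = K · i = 0.1106 × 0.03940 = 0.004357 m/day.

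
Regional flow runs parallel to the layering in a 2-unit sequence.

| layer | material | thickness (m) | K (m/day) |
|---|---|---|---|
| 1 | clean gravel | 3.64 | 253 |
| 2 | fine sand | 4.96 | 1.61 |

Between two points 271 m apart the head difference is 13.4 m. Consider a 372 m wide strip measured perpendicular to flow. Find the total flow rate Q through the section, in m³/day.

Flow is parallel to layering, so each bed carries its own Darcy discharge and the transmissivities add.
Σ(K_i·b_i) = 253×3.64 + 1.61×4.96 = 928.9 m²/day.
Hydraulic gradient i = Δh / L = 13.4 / 271 = 0.04945.
Q = Σ(K_i·b_i) · W · i = 928.9 × 372 × 0.04945 = 17086 m³/day.

17100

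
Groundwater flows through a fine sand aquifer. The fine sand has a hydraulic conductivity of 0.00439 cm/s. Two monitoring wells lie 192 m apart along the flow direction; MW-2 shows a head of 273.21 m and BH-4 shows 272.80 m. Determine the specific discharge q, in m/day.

0.00810

Convert K: 0.00439 cm/s × 864 = 3.793 m/day.
Hydraulic gradient i = (273.21 − 272.80) / 192 = 0.41 / 192 = 0.002135.
Specific discharge q = K · i = 3.793 × 0.002135 = 0.008100 m/day.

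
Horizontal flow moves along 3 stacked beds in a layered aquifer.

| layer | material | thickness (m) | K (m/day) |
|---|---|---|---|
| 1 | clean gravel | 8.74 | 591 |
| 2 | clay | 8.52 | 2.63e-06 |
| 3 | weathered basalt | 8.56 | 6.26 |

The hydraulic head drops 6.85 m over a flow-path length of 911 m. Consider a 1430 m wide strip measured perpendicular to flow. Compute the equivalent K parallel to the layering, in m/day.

202

Flow is parallel to layering, so each bed carries its own Darcy discharge and the transmissivities add.
Σ(K_i·b_i) = 591×8.74 + 2.63e-06×8.52 + 6.26×8.56 = 5219 m²/day.
Total thickness b = 25.82 m, so K_eq = Σ(K_i·b_i)/b = 202.1 m/day.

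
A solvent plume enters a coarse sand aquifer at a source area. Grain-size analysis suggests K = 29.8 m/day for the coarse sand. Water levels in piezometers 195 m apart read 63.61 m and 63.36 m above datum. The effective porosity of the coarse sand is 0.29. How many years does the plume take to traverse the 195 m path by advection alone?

4.05

Hydraulic gradient i = (63.61 − 63.36) / 195 = 0.25 / 195 = 0.001282.
Darcy flux q = K · i = 29.80 × 0.001282 = 0.03821 m/day.
Seepage velocity v = q / n_e = 0.03821 / 0.29 = 0.1317 m/day.
Travel time t = L / v = 195 / 0.1317 = 1480 days = 4.052 years.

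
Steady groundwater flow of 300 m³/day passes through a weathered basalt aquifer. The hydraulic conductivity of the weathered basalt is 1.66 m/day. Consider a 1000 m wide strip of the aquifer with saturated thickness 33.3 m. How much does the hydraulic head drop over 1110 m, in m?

6.02

Cross-sectional area A = 1000 × 33.3 = 33300 m².
From Q = K·A·i, i = Q / (K·A) = 300 / (1.660 × 33300) = 0.005427.
Head loss Δh = i · L = 0.005427 × 1110 = 6.024 m.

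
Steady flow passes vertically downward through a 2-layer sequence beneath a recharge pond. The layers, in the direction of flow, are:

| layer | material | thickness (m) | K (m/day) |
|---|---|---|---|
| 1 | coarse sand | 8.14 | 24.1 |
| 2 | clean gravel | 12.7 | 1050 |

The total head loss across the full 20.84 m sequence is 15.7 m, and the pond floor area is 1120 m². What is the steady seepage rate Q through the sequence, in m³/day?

50300

Flow is perpendicular to layering, so the layers act in series and the equivalent K is the thickness-weighted harmonic mean.
Total thickness L = 8.14 + 12.7 = 20.84 m.
Σ(b_i/K_i) = 8.14/24.1 + 12.7/1050 = 0.3499 d.
K_eq = L / Σ(b_i/K_i) = 20.84 / 0.3499 = 59.57 m/day.
Q = K_eq · A · (Δh/L) = 59.57 × 1120 × (15.7/20.84) = 50261 m³/day.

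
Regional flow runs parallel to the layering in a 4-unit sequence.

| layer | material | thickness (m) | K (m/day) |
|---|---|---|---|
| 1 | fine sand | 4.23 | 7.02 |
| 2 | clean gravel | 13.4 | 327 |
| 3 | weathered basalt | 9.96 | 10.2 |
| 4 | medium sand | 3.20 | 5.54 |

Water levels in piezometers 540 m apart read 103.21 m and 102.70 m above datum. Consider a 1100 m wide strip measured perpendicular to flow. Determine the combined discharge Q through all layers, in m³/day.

Flow is parallel to layering, so each bed carries its own Darcy discharge and the transmissivities add.
Σ(K_i·b_i) = 7.02×4.23 + 327×13.4 + 10.2×9.96 + 5.54×3.20 = 4531 m²/day.
Hydraulic gradient i = (103.21 − 102.70) / 540 = 0.51 / 540 = 0.0009444.
Q = Σ(K_i·b_i) · W · i = 4531 × 1100 × 0.0009444 = 4707 m³/day.

4710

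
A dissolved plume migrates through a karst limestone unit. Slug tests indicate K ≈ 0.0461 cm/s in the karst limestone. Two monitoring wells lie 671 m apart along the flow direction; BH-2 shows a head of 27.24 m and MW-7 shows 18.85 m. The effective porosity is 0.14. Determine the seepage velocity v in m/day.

3.56

Convert K: 0.0461 cm/s × 864 = 39.83 m/day.
Hydraulic gradient i = (27.24 − 18.85) / 671 = 8.39 / 671 = 0.01250.
Darcy flux q = K · i = 39.83 × 0.01250 = 0.4980 m/day.
Seepage velocity v = q / n_e = 0.4980 / 0.14 = 3.557 m/day.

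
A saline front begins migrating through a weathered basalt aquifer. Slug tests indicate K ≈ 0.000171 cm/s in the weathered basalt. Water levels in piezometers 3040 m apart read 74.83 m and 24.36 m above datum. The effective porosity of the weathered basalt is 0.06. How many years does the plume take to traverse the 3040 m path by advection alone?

Convert K: 0.000171 cm/s × 864 = 0.1477 m/day.
Hydraulic gradient i = (74.83 − 24.36) / 3040 = 50.47 / 3040 = 0.01660.
Darcy flux q = K · i = 0.1477 × 0.01660 = 0.002453 m/day.
Seepage velocity v = q / n_e = 0.002453 / 0.06 = 0.04088 m/day.
Travel time t = L / v = 3040 / 0.04088 = 74363 days = 203.6 years.

204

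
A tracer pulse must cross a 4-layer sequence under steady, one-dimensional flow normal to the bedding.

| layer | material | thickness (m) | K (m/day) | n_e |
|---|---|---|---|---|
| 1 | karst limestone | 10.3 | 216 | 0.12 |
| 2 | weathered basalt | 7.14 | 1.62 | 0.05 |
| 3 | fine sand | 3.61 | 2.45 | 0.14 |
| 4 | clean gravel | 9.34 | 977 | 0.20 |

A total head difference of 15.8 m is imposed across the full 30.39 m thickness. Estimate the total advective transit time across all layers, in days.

1.49

With flow normal to the layers, continuity requires the same specific discharge q through every layer.
Σ(b_i/K_i) = 10.3/216 + 7.14/1.62 + 3.61/2.45 + 9.34/977 = 5.938 d.
q = Δh / Σ(b_i/K_i) = 15.8 / 5.938 = 2.661 m/day.
In each layer the seepage velocity is v_i = q/n_i, so the layer transit time is t_i = b_i·n_i / q:
  layer 1 (karst limestone): t_1 = 10.3 × 0.12 / 2.661 = 0.4645 d
  layer 2 (weathered basalt): t_2 = 7.14 × 0.05 / 2.661 = 0.1342 d
  layer 3 (fine sand): t_3 = 3.61 × 0.14 / 2.661 = 0.1899 d
  layer 4 (clean gravel): t_4 = 9.34 × 0.20 / 2.661 = 0.7021 d
Total t = Σ t_i = 1.491 days.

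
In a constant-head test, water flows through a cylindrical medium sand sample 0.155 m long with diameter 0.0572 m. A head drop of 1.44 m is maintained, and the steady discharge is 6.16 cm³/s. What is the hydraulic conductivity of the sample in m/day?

Cross-sectional area A = π·(d/2)² = π × (0.0572/2)² = 0.002570 m².
Convert discharge: 6.16 cm³/s = 6.160e-06 m³/s.
Darcy's law rearranged: K = Q·L / (A·Δh) = 6.160e-06 × 0.155 / (0.002570 × 1.44) = 0.0002580 m/s = 22.29 m/day.

22.3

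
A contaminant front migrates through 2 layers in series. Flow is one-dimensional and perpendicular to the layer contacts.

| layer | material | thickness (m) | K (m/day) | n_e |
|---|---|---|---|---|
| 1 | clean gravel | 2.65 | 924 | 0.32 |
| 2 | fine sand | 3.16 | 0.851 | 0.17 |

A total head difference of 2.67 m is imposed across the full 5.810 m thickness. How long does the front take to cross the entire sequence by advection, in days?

1.93

With flow normal to the layers, continuity requires the same specific discharge q through every layer.
Σ(b_i/K_i) = 2.65/924 + 3.16/0.851 = 3.716 d.
q = Δh / Σ(b_i/K_i) = 2.67 / 3.716 = 0.7185 m/day.
In each layer the seepage velocity is v_i = q/n_i, so the layer transit time is t_i = b_i·n_i / q:
  layer 1 (clean gravel): t_1 = 2.65 × 0.32 / 0.7185 = 1.180 d
  layer 2 (fine sand): t_2 = 3.16 × 0.17 / 0.7185 = 0.7477 d
Total t = Σ t_i = 1.928 days.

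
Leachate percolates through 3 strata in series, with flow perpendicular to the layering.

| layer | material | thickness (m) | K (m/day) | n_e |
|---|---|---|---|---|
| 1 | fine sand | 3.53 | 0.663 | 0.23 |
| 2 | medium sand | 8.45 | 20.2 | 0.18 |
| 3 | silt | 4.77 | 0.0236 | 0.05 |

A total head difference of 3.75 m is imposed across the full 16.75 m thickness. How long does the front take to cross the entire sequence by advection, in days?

With flow normal to the layers, continuity requires the same specific discharge q through every layer.
Σ(b_i/K_i) = 3.53/0.663 + 8.45/20.2 + 4.77/0.0236 = 207.9 d.
q = Δh / Σ(b_i/K_i) = 3.75 / 207.9 = 0.01804 m/day.
In each layer the seepage velocity is v_i = q/n_i, so the layer transit time is t_i = b_i·n_i / q:
  layer 1 (fine sand): t_1 = 3.53 × 0.23 / 0.01804 = 45.00 d
  layer 2 (medium sand): t_2 = 8.45 × 0.18 / 0.01804 = 84.31 d
  layer 3 (silt): t_3 = 4.77 × 0.05 / 0.01804 = 13.22 d
Total t = Σ t_i = 142.5 days.

143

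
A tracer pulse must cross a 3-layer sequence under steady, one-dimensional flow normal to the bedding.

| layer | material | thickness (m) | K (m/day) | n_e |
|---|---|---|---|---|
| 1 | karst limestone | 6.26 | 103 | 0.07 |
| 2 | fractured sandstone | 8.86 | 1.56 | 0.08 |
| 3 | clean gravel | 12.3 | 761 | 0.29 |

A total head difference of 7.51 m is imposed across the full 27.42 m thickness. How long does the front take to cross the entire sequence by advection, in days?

3.61

With flow normal to the layers, continuity requires the same specific discharge q through every layer.
Σ(b_i/K_i) = 6.26/103 + 8.86/1.56 + 12.3/761 = 5.756 d.
q = Δh / Σ(b_i/K_i) = 7.51 / 5.756 = 1.305 m/day.
In each layer the seepage velocity is v_i = q/n_i, so the layer transit time is t_i = b_i·n_i / q:
  layer 1 (karst limestone): t_1 = 6.26 × 0.07 / 1.305 = 0.3359 d
  layer 2 (fractured sandstone): t_2 = 8.86 × 0.08 / 1.305 = 0.5433 d
  layer 3 (clean gravel): t_3 = 12.3 × 0.29 / 1.305 = 2.734 d
Total t = Σ t_i = 3.613 days.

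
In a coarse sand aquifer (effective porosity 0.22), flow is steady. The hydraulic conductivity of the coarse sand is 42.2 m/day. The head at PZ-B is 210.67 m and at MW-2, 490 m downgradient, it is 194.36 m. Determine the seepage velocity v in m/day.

6.38

Hydraulic gradient i = (210.67 − 194.36) / 490 = 16.31 / 490 = 0.03329.
Darcy flux q = K · i = 42.20 × 0.03329 = 1.405 m/day.
Seepage velocity v = q / n_e = 1.405 / 0.22 = 6.385 m/day.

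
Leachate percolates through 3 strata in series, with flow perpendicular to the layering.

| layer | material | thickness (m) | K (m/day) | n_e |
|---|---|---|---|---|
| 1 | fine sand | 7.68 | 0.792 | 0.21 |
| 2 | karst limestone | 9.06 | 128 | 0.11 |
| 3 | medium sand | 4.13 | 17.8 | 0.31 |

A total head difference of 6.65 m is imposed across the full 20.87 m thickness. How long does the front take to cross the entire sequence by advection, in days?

With flow normal to the layers, continuity requires the same specific discharge q through every layer.
Σ(b_i/K_i) = 7.68/0.792 + 9.06/128 + 4.13/17.8 = 10.000 d.
q = Δh / Σ(b_i/K_i) = 6.65 / 10.000 = 0.6650 m/day.
In each layer the seepage velocity is v_i = q/n_i, so the layer transit time is t_i = b_i·n_i / q:
  layer 1 (fine sand): t_1 = 7.68 × 0.21 / 0.6650 = 2.425 d
  layer 2 (karst limestone): t_2 = 9.06 × 0.11 / 0.6650 = 1.499 d
  layer 3 (medium sand): t_3 = 4.13 × 0.31 / 0.6650 = 1.925 d
Total t = Σ t_i = 5.849 days.

5.85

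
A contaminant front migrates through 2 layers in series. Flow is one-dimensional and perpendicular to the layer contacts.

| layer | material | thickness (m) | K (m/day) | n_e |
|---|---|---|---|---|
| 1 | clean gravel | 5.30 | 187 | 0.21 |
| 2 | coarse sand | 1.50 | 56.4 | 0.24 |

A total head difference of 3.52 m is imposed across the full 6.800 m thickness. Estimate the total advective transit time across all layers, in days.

With flow normal to the layers, continuity requires the same specific discharge q through every layer.
Σ(b_i/K_i) = 5.30/187 + 1.50/56.4 = 0.05494 d.
q = Δh / Σ(b_i/K_i) = 3.52 / 0.05494 = 64.07 m/day.
In each layer the seepage velocity is v_i = q/n_i, so the layer transit time is t_i = b_i·n_i / q:
  layer 1 (clean gravel): t_1 = 5.30 × 0.21 / 64.07 = 0.01737 d
  layer 2 (coarse sand): t_2 = 1.50 × 0.24 / 64.07 = 0.005619 d
Total t = Σ t_i = 0.02299 days.

0.0230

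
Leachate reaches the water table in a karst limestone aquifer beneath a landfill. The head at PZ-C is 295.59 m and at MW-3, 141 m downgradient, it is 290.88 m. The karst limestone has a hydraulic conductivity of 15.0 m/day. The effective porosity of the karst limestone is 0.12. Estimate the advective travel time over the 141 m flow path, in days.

Hydraulic gradient i = (295.59 − 290.88) / 141 = 4.71 / 141 = 0.03340.
Darcy flux q = K · i = 15.00 × 0.03340 = 0.5011 m/day.
Seepage velocity v = q / n_e = 0.5011 / 0.12 = 4.176 m/day.
Travel time t = L / v = 141 / 4.176 = 33.77 days.

33.8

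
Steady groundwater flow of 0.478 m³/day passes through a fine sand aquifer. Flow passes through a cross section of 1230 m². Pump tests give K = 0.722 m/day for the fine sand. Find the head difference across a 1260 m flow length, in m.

0.678

From Q = K·A·i, i = Q / (K·A) = 0.478 / (0.7220 × 1230) = 0.0005383.
Head loss Δh = i · L = 0.0005383 × 1260 = 0.6782 m.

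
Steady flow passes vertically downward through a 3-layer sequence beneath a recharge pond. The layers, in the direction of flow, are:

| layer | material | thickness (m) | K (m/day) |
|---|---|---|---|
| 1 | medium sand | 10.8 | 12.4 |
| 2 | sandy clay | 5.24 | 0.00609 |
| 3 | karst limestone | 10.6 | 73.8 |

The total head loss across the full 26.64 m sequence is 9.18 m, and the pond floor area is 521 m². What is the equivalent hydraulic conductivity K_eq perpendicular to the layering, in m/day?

Flow is perpendicular to layering, so the layers act in series and the equivalent K is the thickness-weighted harmonic mean.
Total thickness L = 10.8 + 5.24 + 10.6 = 26.64 m.
Σ(b_i/K_i) = 10.8/12.4 + 5.24/0.00609 + 10.6/73.8 = 861.4 d.
K_eq = L / Σ(b_i/K_i) = 26.64 / 861.4 = 0.03092 m/day.

0.0309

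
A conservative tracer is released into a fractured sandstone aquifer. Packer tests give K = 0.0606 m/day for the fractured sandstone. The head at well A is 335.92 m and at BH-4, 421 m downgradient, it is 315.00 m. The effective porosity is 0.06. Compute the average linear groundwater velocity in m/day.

0.0502

Hydraulic gradient i = (335.92 − 315.00) / 421 = 20.92 / 421 = 0.04969.
Darcy flux q = K · i = 0.06060 × 0.04969 = 0.003011 m/day.
Seepage velocity v = q / n_e = 0.003011 / 0.06 = 0.05019 m/day.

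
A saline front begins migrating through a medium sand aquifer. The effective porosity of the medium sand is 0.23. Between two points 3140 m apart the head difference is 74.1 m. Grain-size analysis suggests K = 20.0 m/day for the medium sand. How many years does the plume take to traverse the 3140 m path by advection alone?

4.19

Hydraulic gradient i = Δh / L = 74.1 / 3140 = 0.02360.
Darcy flux q = K · i = 20.00 × 0.02360 = 0.4720 m/day.
Seepage velocity v = q / n_e = 0.4720 / 0.23 = 2.052 m/day.
Travel time t = L / v = 3140 / 2.052 = 1530 days = 4.189 years.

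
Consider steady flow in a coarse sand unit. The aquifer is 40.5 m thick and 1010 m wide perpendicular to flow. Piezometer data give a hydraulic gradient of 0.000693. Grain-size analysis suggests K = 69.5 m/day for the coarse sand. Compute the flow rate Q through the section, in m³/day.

1970

Cross-sectional area A = 1010 × 40.5 = 40905 m².
Hydraulic gradient i = 0.000693.
Darcy's law: Q = K · A · i = 69.50 × 40905 × 0.0006930 = 1970 m³/day.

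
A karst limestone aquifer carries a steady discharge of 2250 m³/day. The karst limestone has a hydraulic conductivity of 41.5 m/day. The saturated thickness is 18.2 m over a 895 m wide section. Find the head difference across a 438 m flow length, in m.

Cross-sectional area A = 895 × 18.2 = 16289 m².
From Q = K·A·i, i = Q / (K·A) = 2250 / (41.50 × 16289) = 0.003328.
Head loss Δh = i · L = 0.003328 × 438 = 1.458 m.

1.46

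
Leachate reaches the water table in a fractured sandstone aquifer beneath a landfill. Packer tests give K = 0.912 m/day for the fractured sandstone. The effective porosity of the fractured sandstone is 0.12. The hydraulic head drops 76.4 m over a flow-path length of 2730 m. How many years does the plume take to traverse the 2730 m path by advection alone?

Hydraulic gradient i = Δh / L = 76.4 / 2730 = 0.02799.
Darcy flux q = K · i = 0.9120 × 0.02799 = 0.02552 m/day.
Seepage velocity v = q / n_e = 0.02552 / 0.12 = 0.2127 m/day.
Travel time t = L / v = 2730 / 0.2127 = 12836 days = 35.14 years.

35.1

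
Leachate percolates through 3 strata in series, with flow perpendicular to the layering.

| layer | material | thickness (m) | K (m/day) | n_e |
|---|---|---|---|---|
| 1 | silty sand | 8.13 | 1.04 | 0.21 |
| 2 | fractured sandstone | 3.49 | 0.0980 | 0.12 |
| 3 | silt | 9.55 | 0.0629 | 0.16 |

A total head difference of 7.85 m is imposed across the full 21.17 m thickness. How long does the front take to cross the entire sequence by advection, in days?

With flow normal to the layers, continuity requires the same specific discharge q through every layer.
Σ(b_i/K_i) = 8.13/1.04 + 3.49/0.0980 + 9.55/0.0629 = 195.3 d.
q = Δh / Σ(b_i/K_i) = 7.85 / 195.3 = 0.04020 m/day.
In each layer the seepage velocity is v_i = q/n_i, so the layer transit time is t_i = b_i·n_i / q:
  layer 1 (silty sand): t_1 = 8.13 × 0.21 / 0.04020 = 42.47 d
  layer 2 (fractured sandstone): t_2 = 3.49 × 0.12 / 0.04020 = 10.42 d
  layer 3 (silt): t_3 = 9.55 × 0.16 / 0.04020 = 38.01 d
Total t = Σ t_i = 90.89 days.

90.9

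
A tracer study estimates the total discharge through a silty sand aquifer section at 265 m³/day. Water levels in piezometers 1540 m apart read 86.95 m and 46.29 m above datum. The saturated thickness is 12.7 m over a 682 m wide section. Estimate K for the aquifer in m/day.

Cross-sectional area A = 682 × 12.7 = 8661 m².
Hydraulic gradient i = (86.95 − 46.29) / 1540 = 40.66 / 1540 = 0.02640.
From Q = K·A·i, K = Q / (A·i) = 265 / (8661 × 0.02640) = 1.159 m/day.

1.16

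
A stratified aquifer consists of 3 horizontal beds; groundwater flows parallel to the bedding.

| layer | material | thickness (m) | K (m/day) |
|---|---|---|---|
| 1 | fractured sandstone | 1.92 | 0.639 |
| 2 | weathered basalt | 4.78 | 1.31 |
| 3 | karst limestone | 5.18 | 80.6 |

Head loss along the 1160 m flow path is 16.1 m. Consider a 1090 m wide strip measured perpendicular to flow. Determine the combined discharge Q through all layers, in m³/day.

6430

Flow is parallel to layering, so each bed carries its own Darcy discharge and the transmissivities add.
Σ(K_i·b_i) = 0.639×1.92 + 1.31×4.78 + 80.6×5.18 = 425.0 m²/day.
Hydraulic gradient i = Δh / L = 16.1 / 1160 = 0.01388.
Q = Σ(K_i·b_i) · W · i = 425.0 × 1090 × 0.01388 = 6430 m³/day.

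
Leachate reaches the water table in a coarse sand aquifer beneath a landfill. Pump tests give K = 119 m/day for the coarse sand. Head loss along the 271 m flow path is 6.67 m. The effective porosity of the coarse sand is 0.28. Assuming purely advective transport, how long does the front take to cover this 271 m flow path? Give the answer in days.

Hydraulic gradient i = Δh / L = 6.67 / 271 = 0.02461.
Darcy flux q = K · i = 119.0 × 0.02461 = 2.929 m/day.
Seepage velocity v = q / n_e = 2.929 / 0.28 = 10.46 m/day.
Travel time t = L / v = 271 / 10.46 = 25.91 days.

25.9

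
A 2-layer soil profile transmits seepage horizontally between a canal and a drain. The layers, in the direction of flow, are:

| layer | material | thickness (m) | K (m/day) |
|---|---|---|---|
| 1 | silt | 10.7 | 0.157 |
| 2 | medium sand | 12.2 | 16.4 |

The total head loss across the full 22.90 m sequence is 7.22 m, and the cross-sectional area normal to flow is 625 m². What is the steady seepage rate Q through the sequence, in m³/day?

65.5

Flow is perpendicular to layering, so the layers act in series and the equivalent K is the thickness-weighted harmonic mean.
Total thickness L = 10.7 + 12.2 = 22.90 m.
Σ(b_i/K_i) = 10.7/0.157 + 12.2/16.4 = 68.90 d.
K_eq = L / Σ(b_i/K_i) = 22.90 / 68.90 = 0.3324 m/day.
Q = K_eq · A · (Δh/L) = 0.3324 × 625 × (7.22/22.90) = 65.50 m³/day.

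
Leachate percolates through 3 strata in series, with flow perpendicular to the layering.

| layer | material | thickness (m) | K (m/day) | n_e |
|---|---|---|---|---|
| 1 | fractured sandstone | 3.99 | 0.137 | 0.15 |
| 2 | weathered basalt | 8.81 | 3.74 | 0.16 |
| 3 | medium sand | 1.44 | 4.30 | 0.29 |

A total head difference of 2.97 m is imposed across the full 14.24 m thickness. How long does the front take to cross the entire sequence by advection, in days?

26.0

With flow normal to the layers, continuity requires the same specific discharge q through every layer.
Σ(b_i/K_i) = 3.99/0.137 + 8.81/3.74 + 1.44/4.30 = 31.81 d.
q = Δh / Σ(b_i/K_i) = 2.97 / 31.81 = 0.09335 m/day.
In each layer the seepage velocity is v_i = q/n_i, so the layer transit time is t_i = b_i·n_i / q:
  layer 1 (fractured sandstone): t_1 = 3.99 × 0.15 / 0.09335 = 6.411 d
  layer 2 (weathered basalt): t_2 = 8.81 × 0.16 / 0.09335 = 15.10 d
  layer 3 (medium sand): t_3 = 1.44 × 0.29 / 0.09335 = 4.473 d
Total t = Σ t_i = 25.98 days.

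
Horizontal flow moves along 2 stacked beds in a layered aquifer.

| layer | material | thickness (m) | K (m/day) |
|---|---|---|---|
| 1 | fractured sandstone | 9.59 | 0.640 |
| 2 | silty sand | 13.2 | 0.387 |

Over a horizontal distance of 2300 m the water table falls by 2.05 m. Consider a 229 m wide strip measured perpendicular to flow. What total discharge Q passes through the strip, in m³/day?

Flow is parallel to layering, so each bed carries its own Darcy discharge and the transmissivities add.
Σ(K_i·b_i) = 0.640×9.59 + 0.387×13.2 = 11.25 m²/day.
Hydraulic gradient i = Δh / L = 2.05 / 2300 = 0.0008913.
Q = Σ(K_i·b_i) · W · i = 11.25 × 229 × 0.0008913 = 2.295 m³/day.

2.30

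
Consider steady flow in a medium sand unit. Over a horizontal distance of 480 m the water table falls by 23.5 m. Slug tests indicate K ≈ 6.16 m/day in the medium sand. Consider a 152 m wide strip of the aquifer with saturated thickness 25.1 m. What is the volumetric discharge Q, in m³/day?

Cross-sectional area A = 152 × 25.1 = 3815 m².
Hydraulic gradient i = Δh / L = 23.5 / 480 = 0.04896.
Darcy's law: Q = K · A · i = 6.160 × 3815 × 0.04896 = 1151 m³/day.

1150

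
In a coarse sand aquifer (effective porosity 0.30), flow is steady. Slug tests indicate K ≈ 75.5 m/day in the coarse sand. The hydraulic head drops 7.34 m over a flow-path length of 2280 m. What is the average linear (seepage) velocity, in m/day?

0.810

Hydraulic gradient i = Δh / L = 7.34 / 2280 = 0.003219.
Darcy flux q = K · i = 75.50 × 0.003219 = 0.2431 m/day.
Seepage velocity v = q / n_e = 0.2431 / 0.30 = 0.8102 m/day.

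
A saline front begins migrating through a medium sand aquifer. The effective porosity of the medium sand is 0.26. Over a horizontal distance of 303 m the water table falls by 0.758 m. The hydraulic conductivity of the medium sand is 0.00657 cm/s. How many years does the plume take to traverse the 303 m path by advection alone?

Convert K: 0.00657 cm/s × 864 = 5.676 m/day.
Hydraulic gradient i = Δh / L = 0.758 / 303 = 0.002502.
Darcy flux q = K · i = 5.676 × 0.002502 = 0.01420 m/day.
Seepage velocity v = q / n_e = 0.01420 / 0.26 = 0.05462 m/day.
Travel time t = L / v = 303 / 0.05462 = 5548 days = 15.19 years.

15.2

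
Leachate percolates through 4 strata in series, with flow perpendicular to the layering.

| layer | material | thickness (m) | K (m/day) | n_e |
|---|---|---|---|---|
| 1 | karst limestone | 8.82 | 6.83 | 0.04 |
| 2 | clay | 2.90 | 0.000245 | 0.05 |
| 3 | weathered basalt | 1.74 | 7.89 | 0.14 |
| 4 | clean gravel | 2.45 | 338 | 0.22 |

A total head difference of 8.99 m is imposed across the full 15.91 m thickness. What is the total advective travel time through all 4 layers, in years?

With flow normal to the layers, continuity requires the same specific discharge q through every layer.
Σ(b_i/K_i) = 8.82/6.83 + 2.90/0.000245 + 1.74/7.89 + 2.45/338 = 11838 d.
q = Δh / Σ(b_i/K_i) = 8.99 / 11838 = 0.0007594 m/day.
In each layer the seepage velocity is v_i = q/n_i, so the layer transit time is t_i = b_i·n_i / q:
  layer 1 (karst limestone): t_1 = 8.82 × 0.04 / 0.0007594 = 464.6 d
  layer 2 (clay): t_2 = 2.90 × 0.05 / 0.0007594 = 190.9 d
  layer 3 (weathered basalt): t_3 = 1.74 × 0.14 / 0.0007594 = 320.8 d
  layer 4 (clean gravel): t_4 = 2.45 × 0.22 / 0.0007594 = 709.8 d
Total t = Σ t_i = 1686 days = 4.616 years.

4.62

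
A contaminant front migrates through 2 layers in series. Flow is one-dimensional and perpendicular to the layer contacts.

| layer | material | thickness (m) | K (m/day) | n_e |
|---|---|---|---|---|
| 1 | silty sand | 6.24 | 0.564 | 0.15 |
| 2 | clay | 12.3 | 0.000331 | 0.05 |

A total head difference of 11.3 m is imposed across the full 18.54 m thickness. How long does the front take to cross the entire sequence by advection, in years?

With flow normal to the layers, continuity requires the same specific discharge q through every layer.
Σ(b_i/K_i) = 6.24/0.564 + 12.3/0.000331 = 37171 d.
q = Δh / Σ(b_i/K_i) = 11.3 / 37171 = 0.0003040 m/day.
In each layer the seepage velocity is v_i = q/n_i, so the layer transit time is t_i = b_i·n_i / q:
  layer 1 (silty sand): t_1 = 6.24 × 0.15 / 0.0003040 = 3079 d
  layer 2 (clay): t_2 = 12.3 × 0.05 / 0.0003040 = 2023 d
Total t = Σ t_i = 5102 days = 13.97 years.

14.0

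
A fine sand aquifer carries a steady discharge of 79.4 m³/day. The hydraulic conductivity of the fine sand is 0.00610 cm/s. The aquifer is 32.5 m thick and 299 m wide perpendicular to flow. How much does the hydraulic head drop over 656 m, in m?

1.02

Convert K: 0.00610 cm/s × 864 = 5.270 m/day.
Cross-sectional area A = 299 × 32.5 = 9718 m².
From Q = K·A·i, i = Q / (K·A) = 79.4 / (5.270 × 9718) = 0.001550.
Head loss Δh = i · L = 0.001550 × 656 = 1.017 m.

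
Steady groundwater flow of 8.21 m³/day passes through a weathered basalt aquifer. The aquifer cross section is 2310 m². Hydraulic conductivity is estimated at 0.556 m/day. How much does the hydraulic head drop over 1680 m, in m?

10.7

From Q = K·A·i, i = Q / (K·A) = 8.21 / (0.5560 × 2310) = 0.006392.
Head loss Δh = i · L = 0.006392 × 1680 = 10.74 m.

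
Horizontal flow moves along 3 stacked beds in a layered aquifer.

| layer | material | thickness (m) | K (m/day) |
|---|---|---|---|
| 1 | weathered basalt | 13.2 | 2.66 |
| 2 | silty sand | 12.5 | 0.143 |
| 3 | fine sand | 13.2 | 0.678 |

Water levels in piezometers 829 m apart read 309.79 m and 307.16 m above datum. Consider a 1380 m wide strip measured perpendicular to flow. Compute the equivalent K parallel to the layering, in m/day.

Flow is parallel to layering, so each bed carries its own Darcy discharge and the transmissivities add.
Σ(K_i·b_i) = 2.66×13.2 + 0.143×12.5 + 0.678×13.2 = 45.85 m²/day.
Total thickness b = 38.90 m, so K_eq = Σ(K_i·b_i)/b = 1.179 m/day.

1.18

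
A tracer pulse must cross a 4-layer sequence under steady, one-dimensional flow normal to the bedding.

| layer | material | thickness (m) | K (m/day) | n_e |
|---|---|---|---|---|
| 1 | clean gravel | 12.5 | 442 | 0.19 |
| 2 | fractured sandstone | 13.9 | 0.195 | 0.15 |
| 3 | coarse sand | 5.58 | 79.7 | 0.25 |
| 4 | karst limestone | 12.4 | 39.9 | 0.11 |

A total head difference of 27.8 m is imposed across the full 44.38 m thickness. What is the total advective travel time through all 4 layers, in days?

18.6

With flow normal to the layers, continuity requires the same specific discharge q through every layer.
Σ(b_i/K_i) = 12.5/442 + 13.9/0.195 + 5.58/79.7 + 12.4/39.9 = 71.69 d.
q = Δh / Σ(b_i/K_i) = 27.8 / 71.69 = 0.3878 m/day.
In each layer the seepage velocity is v_i = q/n_i, so the layer transit time is t_i = b_i·n_i / q:
  layer 1 (clean gravel): t_1 = 12.5 × 0.19 / 0.3878 = 6.125 d
  layer 2 (fractured sandstone): t_2 = 13.9 × 0.15 / 0.3878 = 5.377 d
  layer 3 (coarse sand): t_3 = 5.58 × 0.25 / 0.3878 = 3.597 d
  layer 4 (karst limestone): t_4 = 12.4 × 0.11 / 0.3878 = 3.518 d
Total t = Σ t_i = 18.62 days.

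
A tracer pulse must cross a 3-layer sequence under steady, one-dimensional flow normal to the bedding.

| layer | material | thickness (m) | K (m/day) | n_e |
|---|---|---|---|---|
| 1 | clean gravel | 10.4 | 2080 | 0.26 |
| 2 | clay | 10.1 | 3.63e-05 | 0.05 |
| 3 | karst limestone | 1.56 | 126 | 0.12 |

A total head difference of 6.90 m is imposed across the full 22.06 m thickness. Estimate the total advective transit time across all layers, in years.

375

With flow normal to the layers, continuity requires the same specific discharge q through every layer.
Σ(b_i/K_i) = 10.4/2080 + 10.1/3.63e-05 + 1.56/126 = 2.782e+05 d.
q = Δh / Σ(b_i/K_i) = 6.90 / 2.782e+05 = 2.480e-05 m/day.
In each layer the seepage velocity is v_i = q/n_i, so the layer transit time is t_i = b_i·n_i / q:
  layer 1 (clean gravel): t_1 = 10.4 × 0.26 / 2.480e-05 = 1.090e+05 d
  layer 2 (clay): t_2 = 10.1 × 0.05 / 2.480e-05 = 20364 d
  layer 3 (karst limestone): t_3 = 1.56 × 0.12 / 2.480e-05 = 7549 d
Total t = Σ t_i = 1.369e+05 days = 374.9 years.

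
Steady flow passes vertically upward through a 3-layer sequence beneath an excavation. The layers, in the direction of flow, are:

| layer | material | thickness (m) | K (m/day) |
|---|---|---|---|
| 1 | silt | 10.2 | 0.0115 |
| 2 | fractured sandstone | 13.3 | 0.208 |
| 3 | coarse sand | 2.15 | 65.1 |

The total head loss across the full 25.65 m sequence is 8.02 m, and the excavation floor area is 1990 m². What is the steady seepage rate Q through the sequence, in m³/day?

16.8

Flow is perpendicular to layering, so the layers act in series and the equivalent K is the thickness-weighted harmonic mean.
Total thickness L = 10.2 + 13.3 + 2.15 = 25.65 m.
Σ(b_i/K_i) = 10.2/0.0115 + 13.3/0.208 + 2.15/65.1 = 950.9 d.
K_eq = L / Σ(b_i/K_i) = 25.65 / 950.9 = 0.02697 m/day.
Q = K_eq · A · (Δh/L) = 0.02697 × 1990 × (8.02/25.65) = 16.78 m³/day.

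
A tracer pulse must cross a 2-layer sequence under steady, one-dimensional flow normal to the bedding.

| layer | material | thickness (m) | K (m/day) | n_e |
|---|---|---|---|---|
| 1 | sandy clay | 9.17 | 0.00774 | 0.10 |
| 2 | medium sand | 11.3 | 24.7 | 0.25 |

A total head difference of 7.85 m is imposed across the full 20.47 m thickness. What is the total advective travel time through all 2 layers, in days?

565

With flow normal to the layers, continuity requires the same specific discharge q through every layer.
Σ(b_i/K_i) = 9.17/0.00774 + 11.3/24.7 = 1185 d.
q = Δh / Σ(b_i/K_i) = 7.85 / 1185 = 0.006623 m/day.
In each layer the seepage velocity is v_i = q/n_i, so the layer transit time is t_i = b_i·n_i / q:
  layer 1 (sandy clay): t_1 = 9.17 × 0.10 / 0.006623 = 138.5 d
  layer 2 (medium sand): t_2 = 11.3 × 0.25 / 0.006623 = 426.5 d
Total t = Σ t_i = 565.0 days.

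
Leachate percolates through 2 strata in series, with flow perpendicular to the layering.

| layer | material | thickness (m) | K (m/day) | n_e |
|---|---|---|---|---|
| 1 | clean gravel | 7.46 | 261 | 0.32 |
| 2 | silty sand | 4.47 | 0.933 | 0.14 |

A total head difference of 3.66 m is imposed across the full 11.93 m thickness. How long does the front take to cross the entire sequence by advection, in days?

With flow normal to the layers, continuity requires the same specific discharge q through every layer.
Σ(b_i/K_i) = 7.46/261 + 4.47/0.933 = 4.820 d.
q = Δh / Σ(b_i/K_i) = 3.66 / 4.820 = 0.7594 m/day.
In each layer the seepage velocity is v_i = q/n_i, so the layer transit time is t_i = b_i·n_i / q:
  layer 1 (clean gravel): t_1 = 7.46 × 0.32 / 0.7594 = 3.144 d
  layer 2 (silty sand): t_2 = 4.47 × 0.14 / 0.7594 = 0.8241 d
Total t = Σ t_i = 3.968 days.

3.97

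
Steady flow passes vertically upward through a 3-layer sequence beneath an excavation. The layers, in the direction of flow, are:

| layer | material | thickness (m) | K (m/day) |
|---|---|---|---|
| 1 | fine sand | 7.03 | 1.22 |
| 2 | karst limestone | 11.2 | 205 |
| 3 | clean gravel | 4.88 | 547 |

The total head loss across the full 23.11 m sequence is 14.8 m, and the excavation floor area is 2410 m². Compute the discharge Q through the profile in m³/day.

6120

Flow is perpendicular to layering, so the layers act in series and the equivalent K is the thickness-weighted harmonic mean.
Total thickness L = 7.03 + 11.2 + 4.88 = 23.11 m.
Σ(b_i/K_i) = 7.03/1.22 + 11.2/205 + 4.88/547 = 5.826 d.
K_eq = L / Σ(b_i/K_i) = 23.11 / 5.826 = 3.967 m/day.
Q = K_eq · A · (Δh/L) = 3.967 × 2410 × (14.8/23.11) = 6122 m³/day.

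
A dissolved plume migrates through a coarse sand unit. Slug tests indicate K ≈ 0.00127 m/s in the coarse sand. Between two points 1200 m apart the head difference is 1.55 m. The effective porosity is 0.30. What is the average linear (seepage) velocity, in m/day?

0.472

Convert K: 0.00127 m/s × 86400 = 109.7 m/day.
Hydraulic gradient i = Δh / L = 1.55 / 1200 = 0.001292.
Darcy flux q = K · i = 109.7 × 0.001292 = 0.1417 m/day.
Seepage velocity v = q / n_e = 0.1417 / 0.30 = 0.4724 m/day.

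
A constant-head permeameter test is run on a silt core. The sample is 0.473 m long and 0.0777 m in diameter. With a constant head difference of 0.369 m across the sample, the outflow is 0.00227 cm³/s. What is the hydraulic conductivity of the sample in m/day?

Cross-sectional area A = π·(d/2)² = π × (0.0777/2)² = 0.004742 m².
Convert discharge: 0.00227 cm³/s = 2.270e-09 m³/s.
Darcy's law rearranged: K = Q·L / (A·Δh) = 2.270e-09 × 0.473 / (0.004742 × 0.369) = 6.137e-07 m/s = 0.05302 m/day.

0.0530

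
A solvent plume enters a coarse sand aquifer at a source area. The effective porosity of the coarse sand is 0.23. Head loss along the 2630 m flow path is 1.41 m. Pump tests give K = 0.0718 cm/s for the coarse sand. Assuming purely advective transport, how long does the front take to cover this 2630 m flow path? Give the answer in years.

49.8

Convert K: 0.0718 cm/s × 864 = 62.04 m/day.
Hydraulic gradient i = Δh / L = 1.41 / 2630 = 0.0005361.
Darcy flux q = K · i = 62.04 × 0.0005361 = 0.03326 m/day.
Seepage velocity v = q / n_e = 0.03326 / 0.23 = 0.1446 m/day.
Travel time t = L / v = 2630 / 0.1446 = 18188 days = 49.80 years.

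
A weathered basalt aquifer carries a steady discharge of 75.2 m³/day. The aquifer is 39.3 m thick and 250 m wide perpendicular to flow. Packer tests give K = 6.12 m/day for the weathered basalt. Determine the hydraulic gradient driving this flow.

0.00125

Cross-sectional area A = 250 × 39.3 = 9825 m².
From Q = K·A·i, i = Q / (K·A) = 75.2 / (6.120 × 9825) = 0.001251.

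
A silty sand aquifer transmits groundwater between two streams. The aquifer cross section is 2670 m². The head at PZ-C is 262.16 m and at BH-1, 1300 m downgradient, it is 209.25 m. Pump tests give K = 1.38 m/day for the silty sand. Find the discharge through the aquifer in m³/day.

150

Hydraulic gradient i = (262.16 − 209.25) / 1300 = 52.91 / 1300 = 0.04070.
Darcy's law: Q = K · A · i = 1.380 × 2670 × 0.04070 = 150.0 m³/day.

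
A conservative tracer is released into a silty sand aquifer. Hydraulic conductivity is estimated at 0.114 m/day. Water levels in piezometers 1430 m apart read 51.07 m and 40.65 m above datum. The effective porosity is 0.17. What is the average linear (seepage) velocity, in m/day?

Hydraulic gradient i = (51.07 − 40.65) / 1430 = 10.42 / 1430 = 0.007287.
Darcy flux q = K · i = 0.1140 × 0.007287 = 0.0008307 m/day.
Seepage velocity v = q / n_e = 0.0008307 / 0.17 = 0.004886 m/day.

0.00489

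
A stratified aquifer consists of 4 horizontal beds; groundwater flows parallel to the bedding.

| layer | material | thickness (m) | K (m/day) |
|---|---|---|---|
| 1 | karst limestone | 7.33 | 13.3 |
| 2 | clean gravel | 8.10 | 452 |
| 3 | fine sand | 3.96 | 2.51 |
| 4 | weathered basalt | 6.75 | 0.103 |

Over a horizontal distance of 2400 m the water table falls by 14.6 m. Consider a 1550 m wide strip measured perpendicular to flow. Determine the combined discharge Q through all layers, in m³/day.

35500

Flow is parallel to layering, so each bed carries its own Darcy discharge and the transmissivities add.
Σ(K_i·b_i) = 13.3×7.33 + 452×8.10 + 2.51×3.96 + 0.103×6.75 = 3769 m²/day.
Hydraulic gradient i = Δh / L = 14.6 / 2400 = 0.006083.
Q = Σ(K_i·b_i) · W · i = 3769 × 1550 × 0.006083 = 35542 m³/day.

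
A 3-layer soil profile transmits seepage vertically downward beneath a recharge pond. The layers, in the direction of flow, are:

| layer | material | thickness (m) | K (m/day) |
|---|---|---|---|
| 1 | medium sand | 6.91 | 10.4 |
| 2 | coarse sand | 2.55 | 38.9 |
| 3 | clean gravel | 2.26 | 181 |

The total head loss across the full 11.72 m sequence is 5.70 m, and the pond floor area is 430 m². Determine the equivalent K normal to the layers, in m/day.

Flow is perpendicular to layering, so the layers act in series and the equivalent K is the thickness-weighted harmonic mean.
Total thickness L = 6.91 + 2.55 + 2.26 = 11.72 m.
Σ(b_i/K_i) = 6.91/10.4 + 2.55/38.9 + 2.26/181 = 0.7425 d.
K_eq = L / Σ(b_i/K_i) = 11.72 / 0.7425 = 15.79 m/day.

15.8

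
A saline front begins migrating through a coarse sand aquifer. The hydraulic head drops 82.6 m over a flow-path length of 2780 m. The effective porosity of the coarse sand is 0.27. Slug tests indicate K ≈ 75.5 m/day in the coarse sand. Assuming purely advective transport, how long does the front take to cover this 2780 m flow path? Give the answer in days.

Hydraulic gradient i = Δh / L = 82.6 / 2780 = 0.02971.
Darcy flux q = K · i = 75.50 × 0.02971 = 2.243 m/day.
Seepage velocity v = q / n_e = 2.243 / 0.27 = 8.308 m/day.
Travel time t = L / v = 2780 / 8.308 = 334.6 days.

335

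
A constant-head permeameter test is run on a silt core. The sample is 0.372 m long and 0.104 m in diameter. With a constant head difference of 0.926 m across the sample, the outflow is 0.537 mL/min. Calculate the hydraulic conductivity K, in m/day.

Cross-sectional area A = π·(d/2)² = π × (0.104/2)² = 0.008495 m².
Convert discharge: 0.537 mL/min = 8.950e-09 m³/s.
Darcy's law rearranged: K = Q·L / (A·Δh) = 8.950e-09 × 0.372 / (0.008495 × 0.926) = 4.233e-07 m/s = 0.03657 m/day.

0.0366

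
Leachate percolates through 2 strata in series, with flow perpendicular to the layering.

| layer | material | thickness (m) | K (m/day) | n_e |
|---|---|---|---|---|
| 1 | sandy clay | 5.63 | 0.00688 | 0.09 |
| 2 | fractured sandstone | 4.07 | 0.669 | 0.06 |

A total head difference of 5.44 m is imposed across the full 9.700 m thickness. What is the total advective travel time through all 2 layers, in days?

114

With flow normal to the layers, continuity requires the same specific discharge q through every layer.
Σ(b_i/K_i) = 5.63/0.00688 + 4.07/0.669 = 824.4 d.
q = Δh / Σ(b_i/K_i) = 5.44 / 824.4 = 0.006599 m/day.
In each layer the seepage velocity is v_i = q/n_i, so the layer transit time is t_i = b_i·n_i / q:
  layer 1 (sandy clay): t_1 = 5.63 × 0.09 / 0.006599 = 76.79 d
  layer 2 (fractured sandstone): t_2 = 4.07 × 0.06 / 0.006599 = 37.01 d
Total t = Σ t_i = 113.8 days.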